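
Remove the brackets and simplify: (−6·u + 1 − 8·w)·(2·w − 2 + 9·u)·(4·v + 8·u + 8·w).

(−6·u + 1 − 8·w)·(2·w − 2 + 9·u)·(4·v + 8·u + 8·w)
= (−12·u·w + 12·u − 54·u^2 + 2·w − 2 + 9·u − 16·w^2 + 16·w − 72·u·w)·(4·v + 8·u + 8·w)    [distributive law]
= (−84·u·w + 21·u − 54·u^2 + 18·w − 2 − 16·w^2)·(4·v + 8·u + 8·w)    [combine like terms]
= −336·u·v·w − 672·u^2·w − 672·u·w^2 + 84·u·v + 168·u^2 + 168·u·w − 216·u^2·v − 432·u^3 − 432·u^2·w + 72·v·w + 144·u·w + 144·w^2 − 8·v − 16·u − 16·w − 64·v·w^2 − 128·u·w^2 − 128·w^3    [distributive law]
= −336·u·v·w − 1104·u^2·w − 800·u·w^2 + 84·u·v + 168·u^2 + 312·u·w − 216·u^2·v − 432·u^3 + 72·v·w + 144·w^2 − 8·v − 16·u − 16·w − 64·v·w^2 − 128·w^3    [combine like terms]

−336·u·v·w − 1104·u^2·w − 800·u·w^2 + 84·u·v + 168·u^2 + 312·u·w − 216·u^2·v − 432·u^3 + 72·v·w + 144·w^2 − 8·v − 16·u − 16·w − 64·v·w^2 − 128·w^3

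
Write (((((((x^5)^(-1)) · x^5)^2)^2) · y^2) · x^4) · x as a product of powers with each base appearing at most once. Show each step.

(((((((x^5)^(-1)) · x^5)^2)^2) · y^2) · x^4) · x
= ((((((x^5)^(-1)) · x^5)^4) · y^2) · x^4) · x    [power of a power]
= ((((((x^5)^(-1))^4) · ((x^5)^4)) · y^2) · x^4) · x    [power of a product]
= (((((x^5)^(-4)) · ((x^5)^4)) · y^2) · x^4) · x    [power of a power]
= (((x^(-20) · ((x^5)^4)) · y^2) · x^4) · x    [power of a power]
= (((x^(-20) · x^20) · y^2) · x^4) · x    [power of a power]
= ((x^0 · y^2) · x^4) · x    [product of powers]
= x^5y^2    [product of powers]

x^5y^2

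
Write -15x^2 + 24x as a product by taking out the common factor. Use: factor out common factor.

-15x^2 + 24x
= 3(-5x^2 + 8x)    [factor out 3]
= 3x(-5x + 8)    [factor out x]

3x(-5x + 8)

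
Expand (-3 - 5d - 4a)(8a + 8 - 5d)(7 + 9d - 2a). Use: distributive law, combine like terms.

(-3 - 5d - 4a)(8a + 8 - 5d)(7 + 9d - 2a)
= (-24a - 24 + 15d - 40ad - 40d + 25d^2 - 32a^2 - 32a + 20ad)(7 + 9d - 2a)    [distributive law]
= (-56a - 24 - 25d - 20ad + 25d^2 - 32a^2)(7 + 9d - 2a)    [combine like terms]
= -392a - 504ad + 112a^2 - 168 - 216d + 48a - 175d - 225d^2 + 50ad - 140ad - 180ad^2 + 40a^2d + 175d^2 + 225d^3 - 50ad^2 - 224a^2 - 288a^2d + 64a^3    [distributive law]
= -344a - 594ad - 112a^2 - 168 - 391d - 50d^2 - 230ad^2 - 248a^2d + 225d^3 + 64a^3    [combine like terms]

-344a - 594ad - 112a^2 - 168 - 391d - 50d^2 - 230ad^2 - 248a^2d + 225d^3 + 64a^3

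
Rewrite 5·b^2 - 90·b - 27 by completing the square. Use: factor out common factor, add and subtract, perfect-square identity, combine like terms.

5·b^2 - 90·b - 27
= 5(b^2 - 18·b) - 27    [factor out 5 from the b-terms]
= 5(b^2 - 18·b + 81 - 81) - 27    [add and subtract 81 inside the bracket]
= 5(b - 9)^2 - 405 - 27    [perfect-square identity]
= 5(b - 9)^2 - 432    [combine constants]

5(b - 9)^2 - 432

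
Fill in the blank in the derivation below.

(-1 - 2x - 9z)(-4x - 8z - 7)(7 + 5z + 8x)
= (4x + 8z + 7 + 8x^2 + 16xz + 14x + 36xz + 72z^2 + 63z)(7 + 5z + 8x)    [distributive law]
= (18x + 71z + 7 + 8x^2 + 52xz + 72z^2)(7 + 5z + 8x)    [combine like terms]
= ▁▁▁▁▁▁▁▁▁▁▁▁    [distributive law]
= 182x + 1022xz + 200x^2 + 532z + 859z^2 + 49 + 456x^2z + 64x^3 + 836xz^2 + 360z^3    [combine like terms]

By distributive law:

126x + 90xz + 144x^2 + 497z + 355z^2 + 568xz + 49 + 35z + 56x + 56x^2 + 40x^2z + 64x^3 + 364xz + 260xz^2 + 416x^2z + 504z^2 + 360z^3 + 576xz^2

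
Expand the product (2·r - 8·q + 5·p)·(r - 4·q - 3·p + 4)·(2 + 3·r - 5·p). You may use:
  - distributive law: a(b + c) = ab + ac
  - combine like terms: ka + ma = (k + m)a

(2·r - 8·q + 5·p)·(r - 4·q - 3·p + 4)·(2 + 3·r - 5·p)
= (2·r^2 - 8·q·r - 6·p·r + 8·r - 8·q·r + 32·q^2 + 24·p·q - 32·q + 5·p·r - 20·p·q - 15·p^2 + 20·p)·(2 + 3·r - 5·p)    [distributive law]
= (2·r^2 - 16·q·r - p·r + 8·r + 32·q^2 + 4·p·q - 32·q - 15·p^2 + 20·p)·(2 + 3·r - 5·p)    [combine like terms]
= 4·r^2 + 6·r^3 - 10·p·r^2 - 32·q·r - 48·q·r^2 + 80·p·q·r - 2·p·r - 3·p·r^2 + 5·p^2·r + 16·r + 24·r^2 - 40·p·r + 64·q^2 + 96·q^2·r - 160·p·q^2 + 8·p·q + 12·p·q·r - 20·p^2·q - 64·q - 96·q·r + 160·p·q - 30·p^2 - 45·p^2·r + 75·p^3 + 40·p + 60·p·r - 100·p^2    [distributive law]
= 28·r^2 + 6·r^3 - 13·p·r^2 - 128·q·r - 48·q·r^2 + 92·p·q·r + 18·p·r - 40·p^2·r + 16·r + 64·q^2 + 96·q^2·r - 160·p·q^2 + 168·p·q - 20·p^2·q - 64·q - 130·p^2 + 75·p^3 + 40·p    [combine like terms]

28·r^2 + 6·r^3 - 13·p·r^2 - 128·q·r - 48·q·r^2 + 92·p·q·r + 18·p·r - 40·p^2·r + 16·r + 64·q^2 + 96·q^2·r - 160·p·q^2 + 168·p·q - 20·p^2·q - 64·q - 130·p^2 + 75·p^3 + 40·p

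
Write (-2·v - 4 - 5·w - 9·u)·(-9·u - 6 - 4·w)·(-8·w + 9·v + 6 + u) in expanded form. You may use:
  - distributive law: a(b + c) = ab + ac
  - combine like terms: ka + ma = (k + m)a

593·u·v·w + 162·u·v^2 + 930·u·v + 747·u^2·v + 366·v·w + 108·v^2 + 288·v + 116·v·w^2 + 72·v^2·w - 188·u·w + 564·u + 576·u^2 + 84·w + 144 - 248·w^2 - 628·u·w^2 - 567·u^2·w - 160·w^3 + 81·u^3

(-2·v - 4 - 5·w - 9·u)·(-9·u - 6 - 4·w)·(-8·w + 9·v + 6 + u)
= (18·u·v + 12·v + 8·v·w + 36·u + 24 + 16·w + 45·u·w + 30·w + 20·w^2 + 81·u^2 + 54·u + 36·u·w)·(-8·w + 9·v + 6 + u)    [distributive law]
= (18·u·v + 12·v + 8·v·w + 90·u + 24 + 46·w + 81·u·w + 20·w^2 + 81·u^2)·(-8·w + 9·v + 6 + u)    [combine like terms]
= -144·u·v·w + 162·u·v^2 + 108·u·v + 18·u^2·v - 96·v·w + 108·v^2 + 72·v + 12·u·v - 64·v·w^2 + 72·v^2·w + 48·v·w + 8·u·v·w - 720·u·w + 810·u·v + 540·u + 90·u^2 - 192·w + 216·v + 144 + 24·u - 368·w^2 + 414·v·w + 276·w + 46·u·w - 648·u·w^2 + 729·u·v·w + 486·u·w + 81·u^2·w - 160·w^3 + 180·v·w^2 + 120·w^2 + 20·u·w^2 - 648·u^2·w + 729·u^2·v + 486·u^2 + 81·u^3    [distributive law]
= 593·u·v·w + 162·u·v^2 + 930·u·v + 747·u^2·v + 366·v·w + 108·v^2 + 288·v + 116·v·w^2 + 72·v^2·w - 188·u·w + 564·u + 576·u^2 + 84·w + 144 - 248·w^2 - 628·u·w^2 - 567·u^2·w - 160·w^3 + 81·u^3    [combine like terms]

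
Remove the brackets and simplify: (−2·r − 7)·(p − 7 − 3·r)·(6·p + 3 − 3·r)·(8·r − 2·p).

−180·p^2·r^2 + 24·p^3·r + 1974·p·r^2 − 786·p^2·r + 372·p·r^3 − 336·r^2 + 2268·p·r − 696·r^3 − 144·r^4 + 84·p^3 − 546·p^2 + 1176·r − 294·p

(−2·r − 7)·(p − 7 − 3·r)·(6·p + 3 − 3·r)·(8·r − 2·p)
= (−2·p·r + 14·r + 6·r^2 − 7·p + 49 + 21·r)·(6·p + 3 − 3·r)·(8·r − 2·p)    [distributive law]
= (−2·p·r + 35·r + 6·r^2 − 7·p + 49)·(6·p + 3 − 3·r)·(8·r − 2·p)    [combine like terms]
= (−12·p^2·r − 6·p·r + 6·p·r^2 + 210·p·r + 105·r − 105·r^2 + 36·p·r^2 + 18·r^2 − 18·r^3 − 42·p^2 − 21·p + 21·p·r + 294·p + 147 − 147·r)·(8·r − 2·p)    [distributive law]
= (−12·p^2·r + 225·p·r + 42·p·r^2 − 42·r − 87·r^2 − 18·r^3 − 42·p^2 + 273·p + 147)·(8·r − 2·p)    [combine like terms]
= −96·p^2·r^2 + 24·p^3·r + 1800·p·r^2 − 450·p^2·r + 336·p·r^3 − 84·p^2·r^2 − 336·r^2 + 84·p·r − 696·r^3 + 174·p·r^2 − 144·r^4 + 36·p·r^3 − 336·p^2·r + 84·p^3 + 2184·p·r − 546·p^2 + 1176·r − 294·p    [distributive law]
= −180·p^2·r^2 + 24·p^3·r + 1974·p·r^2 − 786·p^2·r + 372·p·r^3 − 336·r^2 + 2268·p·r − 696·r^3 − 144·r^4 + 84·p^3 − 546·p^2 + 1176·r − 294·p    [combine like terms]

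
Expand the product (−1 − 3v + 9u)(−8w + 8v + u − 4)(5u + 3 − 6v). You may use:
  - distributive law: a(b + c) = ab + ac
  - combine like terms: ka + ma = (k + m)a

−176uw + 24w + 24vw + 449uv − 12v − 96v² − 158u² − 91u + 12 + 552uvw − 144v²w − 534uv² + 144v³ + 291u²v − 360u²w + 45u³

(−1 − 3v + 9u)(−8w + 8v + u − 4)(5u + 3 − 6v)
= (8w − 8v − u + 4 + 24vw − 24v² − 3uv + 12v − 72uw + 72uv + 9u² − 36u)(5u + 3 − 6v)    [distributive law]
= (8w + 4v − 37u + 4 + 24vw − 24v² + 69uv − 72uw + 9u²)(5u + 3 − 6v)    [combine like terms]
= 40uw + 24w − 48vw + 20uv + 12v − 24v² − 185u² − 111u + 222uv + 20u + 12 − 24v + 120uvw + 72vw − 144v²w − 120uv² − 72v² + 144v³ + 345u²v + 207uv − 414uv² − 360u²w − 216uw + 432uvw + 45u³ + 27u² − 54u²v    [distributive law]
= −176uw + 24w + 24vw + 449uv − 12v − 96v² − 158u² − 91u + 12 + 552uvw − 144v²w − 534uv² + 144v³ + 291u²v − 360u²w + 45u³    [combine like terms]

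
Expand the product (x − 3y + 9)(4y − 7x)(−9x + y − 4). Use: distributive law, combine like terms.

(x − 3y + 9)(4y − 7x)(−9x + y − 4)
= (4xy − 7x² − 12y² + 21xy + 36y − 63x)(−9x + y − 4)    [distributive law]
= (25xy − 7x² − 12y² + 36y − 63x)(−9x + y − 4)    [combine like terms]
= −225x²y + 25xy² − 100xy + 63x³ − 7x²y + 28x² + 108xy² − 12y³ + 48y² − 324xy + 36y² − 144y + 567x² − 63xy + 252x    [distributive law]
= −232x²y + 133xy² − 487xy + 63x³ + 595x² − 12y³ + 84y² − 144y + 252x    [combine like terms]

−232x²y + 133xy² − 487xy + 63x³ + 595x² − 12y³ + 84y² − 144y + 252x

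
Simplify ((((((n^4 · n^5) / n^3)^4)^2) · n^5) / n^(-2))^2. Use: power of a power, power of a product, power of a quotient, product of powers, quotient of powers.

((((((n^4 · n^5) / n^3)^4)^2) · n^5) / n^(-2))^2
= ((((((n^4 · n^5) / n^3)^4)^2) · n^5)^2) / ((n^(-2))^2)    [power of a quotient]
= ((((((n^4 · n^5) / n^3)^4)^2)^2) · ((n^5)^2)) / ((n^(-2))^2)    [power of a product]
= (((((n^4 · n^5) / n^3)^4)^4) · ((n^5)^2)) / ((n^(-2))^2)    [power of a power]
= ((((n^4 · n^5) / n^3)^16) · ((n^5)^2)) / ((n^(-2))^2)    [power of a power]
= ((((n^4 · n^5)^16) / ((n^3)^16)) · ((n^5)^2)) / ((n^(-2))^2)    [power of a quotient]
= (((((n^4)^16) · ((n^5)^16)) / ((n^3)^16)) · ((n^5)^2)) / ((n^(-2))^2)    [power of a product]
= (((n^64 · ((n^5)^16)) / ((n^3)^16)) · ((n^5)^2)) / ((n^(-2))^2)    [power of a power]
= (((n^64 · n^80) / ((n^3)^16)) · ((n^5)^2)) / ((n^(-2))^2)    [power of a power]
= ((n^144 / ((n^3)^16)) · ((n^5)^2)) / ((n^(-2))^2)    [product of powers]
= ((n^144 / n^48) · ((n^5)^2)) / ((n^(-2))^2)    [power of a power]
= (n^96 · ((n^5)^2)) / ((n^(-2))^2)    [quotient of powers]
= (n^96 · n^10) / ((n^(-2))^2)    [power of a power]
= n^106 / ((n^(-2))^2)    [product of powers]
= n^106 / n^(-4)    [power of a power]
= n^110    [quotient of powers]

n^110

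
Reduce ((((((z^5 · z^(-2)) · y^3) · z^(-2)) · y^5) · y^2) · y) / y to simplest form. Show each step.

((((((z^5 · z^(-2)) · y^3) · z^(-2)) · y^5) · y^2) · y) / y
= (((((z^3 · y^3) · z^(-2)) · y^5) · y^2) · y) / y    [product of powers]
= y^10z    [quotient of powers; product of powers]

y^10z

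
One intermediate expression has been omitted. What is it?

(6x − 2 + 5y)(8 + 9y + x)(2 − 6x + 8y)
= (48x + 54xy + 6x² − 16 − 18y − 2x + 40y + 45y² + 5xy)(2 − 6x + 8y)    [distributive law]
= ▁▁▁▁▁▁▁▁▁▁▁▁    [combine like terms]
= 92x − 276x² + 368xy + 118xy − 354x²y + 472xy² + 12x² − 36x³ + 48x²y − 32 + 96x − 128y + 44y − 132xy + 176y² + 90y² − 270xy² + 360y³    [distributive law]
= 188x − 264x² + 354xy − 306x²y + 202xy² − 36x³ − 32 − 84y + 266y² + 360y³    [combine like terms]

Applying combine like terms to the line above:

(46x + 59xy + 6x² − 16 + 22y + 45y²)(2 − 6x + 8y)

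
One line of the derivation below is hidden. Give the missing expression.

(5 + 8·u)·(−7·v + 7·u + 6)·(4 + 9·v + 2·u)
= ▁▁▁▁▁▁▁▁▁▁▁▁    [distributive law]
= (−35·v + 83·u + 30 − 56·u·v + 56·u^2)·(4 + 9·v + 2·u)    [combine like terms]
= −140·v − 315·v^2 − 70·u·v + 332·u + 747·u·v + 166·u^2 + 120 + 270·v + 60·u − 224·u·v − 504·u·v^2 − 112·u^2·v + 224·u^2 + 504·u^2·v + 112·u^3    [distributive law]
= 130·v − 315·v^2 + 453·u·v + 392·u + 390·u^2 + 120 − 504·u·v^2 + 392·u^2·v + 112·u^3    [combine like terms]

Applying distributive law to the line above:

(−35·v + 35·u + 30 − 56·u·v + 56·u^2 + 48·u)·(4 + 9·v + 2·u)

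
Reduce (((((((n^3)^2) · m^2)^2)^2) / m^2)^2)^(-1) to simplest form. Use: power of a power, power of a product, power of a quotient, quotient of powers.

(((((((n^3)^2) · m^2)^2)^2) / m^2)^2)^(-1)
= ((((((n^3)^2) · m^2)^2)^2) / m^2)^(-2)    [power of a power]
= ((((((n^3)^2) · m^2)^2)^2)^(-2)) / ((m^2)^(-2))    [power of a quotient]
= (((((n^3)^2) · m^2)^2)^(-4)) / ((m^2)^(-2))    [power of a power]
= ((((n^3)^2) · m^2)^(-8)) / ((m^2)^(-2))    [power of a power]
= ((((n^3)^2)^(-8)) · ((m^2)^(-8))) / ((m^2)^(-2))    [power of a product]
= (((n^3)^(-16)) · ((m^2)^(-8))) / ((m^2)^(-2))    [power of a power]
= (n^(-48) · ((m^2)^(-8))) / ((m^2)^(-2))    [power of a power]
= (n^(-48) · m^(-16)) / ((m^2)^(-2))    [power of a power]
= (n^(-48) · m^(-16)) / m^(-4)    [power of a power]
= m^(-12)n^(-48)    [quotient of powers]

m^(-12)n^(-48)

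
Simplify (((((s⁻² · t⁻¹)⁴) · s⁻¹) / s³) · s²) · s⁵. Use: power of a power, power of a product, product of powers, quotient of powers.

(((((s⁻² · t⁻¹)⁴) · s⁻¹) / s³) · s²) · s⁵
= ((((((s⁻²)⁴) · ((t⁻¹)⁴)) · s⁻¹) / s³) · s²) · s⁵    [power of a product]
= ((((s⁻⁸ · ((t⁻¹)⁴)) · s⁻¹) / s³) · s²) · s⁵    [power of a power]
= ((((s⁻⁸ · t⁻⁴) · s⁻¹) / s³) · s²) · s⁵    [power of a power]
= s⁻⁵·t⁻⁴    [quotient of powers; product of powers]

s⁻⁵·t⁻⁴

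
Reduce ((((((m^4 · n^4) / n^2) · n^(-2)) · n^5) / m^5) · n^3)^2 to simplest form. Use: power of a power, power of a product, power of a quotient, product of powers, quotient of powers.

m^(-2)n^16

((((((m^4 · n^4) / n^2) · n^(-2)) · n^5) / m^5) · n^3)^2
= ((((((m^4 · n^4) / n^2) · n^(-2)) · n^5) / m^5)^2) · ((n^3)^2)    [power of a product]
= ((((((m^4 · n^4) / n^2) · n^(-2)) · n^5)^2) / ((m^5)^2)) · ((n^3)^2)    [power of a quotient]
= ((((((m^4 · n^4) / n^2) · n^(-2))^2) · ((n^5)^2)) / ((m^5)^2)) · ((n^3)^2)    [power of a product]
= ((((((m^4 · n^4) / n^2)^2) · ((n^(-2))^2)) · ((n^5)^2)) / ((m^5)^2)) · ((n^3)^2)    [power of a product]
= ((((((m^4 · n^4)^2) / ((n^2)^2)) · ((n^(-2))^2)) · ((n^5)^2)) / ((m^5)^2)) · ((n^3)^2)    [power of a quotient]
= (((((((m^4)^2) · ((n^4)^2)) / ((n^2)^2)) · ((n^(-2))^2)) · ((n^5)^2)) / ((m^5)^2)) · ((n^3)^2)    [power of a product]
= (((((m^8 · ((n^4)^2)) / ((n^2)^2)) · ((n^(-2))^2)) · ((n^5)^2)) / ((m^5)^2)) · ((n^3)^2)    [power of a power]
= (((((m^8 · n^8) / ((n^2)^2)) · ((n^(-2))^2)) · ((n^5)^2)) / ((m^5)^2)) · ((n^3)^2)    [power of a power]
= (((((m^8 · n^8) / n^4) · ((n^(-2))^2)) · ((n^5)^2)) / ((m^5)^2)) · ((n^3)^2)    [power of a power]
= (((((m^8 · n^8) / n^4) · n^(-4)) · ((n^5)^2)) / ((m^5)^2)) · ((n^3)^2)    [power of a power]
= (((((m^8 · n^8) / n^4) · n^(-4)) · n^10) / ((m^5)^2)) · ((n^3)^2)    [power of a power]
= (((((m^8 · n^8) / n^4) · n^(-4)) · n^10) / m^10) · ((n^3)^2)    [power of a power]
= (((((m^8 · n^8) / n^4) · n^(-4)) · n^10) / m^10) · n^6    [power of a power]
= m^(-2)n^16    [quotient of powers; product of powers]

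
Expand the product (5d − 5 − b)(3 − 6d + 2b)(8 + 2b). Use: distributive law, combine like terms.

(5d − 5 − b)(3 − 6d + 2b)(8 + 2b)
= (15d − 30d² + 10bd − 15 + 30d − 10b − 3b + 6bd − 2b²)(8 + 2b)    [distributive law]
= (45d − 30d² + 16bd − 15 − 13b − 2b²)(8 + 2b)    [combine like terms]
= 360d + 90bd − 240d² − 60bd² + 128bd + 32b²d − 120 − 30b − 104b − 26b² − 16b² − 4b³    [distributive law]
= 360d + 218bd − 240d² − 60bd² + 32b²d − 120 − 134b − 42b² − 4b³    [combine like terms]

360d + 218bd − 240d² − 60bd² + 32b²d − 120 − 134b − 42b² − 4b³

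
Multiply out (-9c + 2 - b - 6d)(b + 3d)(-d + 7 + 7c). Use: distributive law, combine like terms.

-54bcd - 49bc - 63bc^2 - 99cd^2 - 147cd - 189c^2d - 65bd + 14b - 132d^2 + 42d + b^2d - 7b^2 - 7b^2c + 9bd^2 + 18d^3

(-9c + 2 - b - 6d)(b + 3d)(-d + 7 + 7c)
= (-9bc - 27cd + 2b + 6d - b^2 - 3bd - 6bd - 18d^2)(-d + 7 + 7c)    [distributive law]
= (-9bc - 27cd + 2b + 6d - b^2 - 9bd - 18d^2)(-d + 7 + 7c)    [combine like terms]
= 9bcd - 63bc - 63bc^2 + 27cd^2 - 189cd - 189c^2d - 2bd + 14b + 14bc - 6d^2 + 42d + 42cd + b^2d - 7b^2 - 7b^2c + 9bd^2 - 63bd - 63bcd + 18d^3 - 126d^2 - 126cd^2    [distributive law]
= -54bcd - 49bc - 63bc^2 - 99cd^2 - 147cd - 189c^2d - 65bd + 14b - 132d^2 + 42d + b^2d - 7b^2 - 7b^2c + 9bd^2 + 18d^3    [combine like terms]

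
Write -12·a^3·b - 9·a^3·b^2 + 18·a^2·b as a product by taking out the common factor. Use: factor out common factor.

3·a^2·b(-4·a - 3·a·b + 6)

-12·a^3·b - 9·a^3·b^2 + 18·a^2·b
= 3(-4·a^3·b - 3·a^3·b^2 + 6·a^2·b)    [factor out 3]
= 3·a^2·b(-4·a - 3·a·b + 6)    [factor out a^2·b]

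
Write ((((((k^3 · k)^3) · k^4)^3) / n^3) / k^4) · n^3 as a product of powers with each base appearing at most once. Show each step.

k^44

((((((k^3 · k)^3) · k^4)^3) / n^3) / k^4) · n^3
= ((((((k^3 · k)^3)^3) · ((k^4)^3)) / n^3) / k^4) · n^3    [power of a product]
= (((((k^3 · k)^9) · ((k^4)^3)) / n^3) / k^4) · n^3    [power of a power]
= ((((((k^3)^9) · (k^9)) · ((k^4)^3)) / n^3) / k^4) · n^3    [power of a product]
= ((((k^27 · (k^9)) · ((k^4)^3)) / n^3) / k^4) · n^3    [power of a power]
= (((k^36 · ((k^4)^3)) / n^3) / k^4) · n^3    [product of powers]
= (((k^36 · k^12) / n^3) / k^4) · n^3    [power of a power]
= ((k^48 / n^3) / k^4) · n^3    [product of powers]
= k^44    [quotient of powers]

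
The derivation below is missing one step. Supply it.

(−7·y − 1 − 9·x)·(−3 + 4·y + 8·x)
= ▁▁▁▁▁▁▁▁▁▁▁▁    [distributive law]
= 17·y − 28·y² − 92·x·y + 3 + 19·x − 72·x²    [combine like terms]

Applying distributive law to the line above:

21·y − 28·y² − 56·x·y + 3 − 4·y − 8·x + 27·x − 36·x·y − 72·x²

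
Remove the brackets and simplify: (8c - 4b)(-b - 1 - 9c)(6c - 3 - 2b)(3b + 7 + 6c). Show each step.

(8c - 4b)(-b - 1 - 9c)(6c - 3 - 2b)(3b + 7 + 6c)
= (-8bc - 8c - 72c² + 4b² + 4b + 36bc)(6c - 3 - 2b)(3b + 7 + 6c)    [distributive law]
= (28bc - 8c - 72c² + 4b² + 4b)(6c - 3 - 2b)(3b + 7 + 6c)    [combine like terms]
= (168bc² - 84bc - 56b²c - 48c² + 24c + 16bc - 432c³ + 216c² + 144bc² + 24b²c - 12b² - 8b³ + 24bc - 12b - 8b²)(3b + 7 + 6c)    [distributive law]
= (312bc² - 44bc - 32b²c + 168c² + 24c - 432c³ - 20b² - 8b³ - 12b)(3b + 7 + 6c)    [combine like terms]
= 936b²c² + 2184bc² + 1872bc³ - 132b²c - 308bc - 264bc² - 96b³c - 224b²c - 192b²c² + 504bc² + 1176c² + 1008c³ + 72bc + 168c + 144c² - 1296bc³ - 3024c³ - 2592c⁴ - 60b³ - 140b² - 120b²c - 24b⁴ - 56b³ - 48b³c - 36b² - 84b - 72bc    [distributive law]
= 744b²c² + 2424bc² + 576bc³ - 476b²c - 308bc - 144b³c + 1320c² - 2016c³ + 168c - 2592c⁴ - 116b³ - 176b² - 24b⁴ - 84b    [combine like terms]

744b²c² + 2424bc² + 576bc³ - 476b²c - 308bc - 144b³c + 1320c² - 2016c³ + 168c - 2592c⁴ - 116b³ - 176b² - 24b⁴ - 84b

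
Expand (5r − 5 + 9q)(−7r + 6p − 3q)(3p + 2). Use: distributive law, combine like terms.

(5r − 5 + 9q)(−7r + 6p − 3q)(3p + 2)
= (−35r^2 + 30pr − 15qr + 35r − 30p + 15q − 63qr + 54pq − 27q^2)(3p + 2)    [distributive law]
= (−35r^2 + 30pr − 78qr + 35r − 30p + 15q + 54pq − 27q^2)(3p + 2)    [combine like terms]
= −105pr^2 − 70r^2 + 90p^2r + 60pr − 234pqr − 156qr + 105pr + 70r − 90p^2 − 60p + 45pq + 30q + 162p^2q + 108pq − 81pq^2 − 54q^2    [distributive law]
= −105pr^2 − 70r^2 + 90p^2r + 165pr − 234pqr − 156qr + 70r − 90p^2 − 60p + 153pq + 30q + 162p^2q − 81pq^2 − 54q^2    [combine like terms]

−105pr^2 − 70r^2 + 90p^2r + 165pr − 234pqr − 156qr + 70r − 90p^2 − 60p + 153pq + 30q + 162p^2q − 81pq^2 − 54q^2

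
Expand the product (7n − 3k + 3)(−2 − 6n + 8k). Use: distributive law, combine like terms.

(7n − 3k + 3)(−2 − 6n + 8k)
= −14n − 42n² + 56kn + 6k + 18kn − 24k² − 6 − 18n + 24k    [distributive law]
= −32n − 42n² + 74kn + 30k − 24k² − 6    [combine like terms]

−32n − 42n² + 74kn + 30k − 24k² − 6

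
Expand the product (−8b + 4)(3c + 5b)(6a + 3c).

−144abc − 72bc² − 240ab² − 120b²c + 72ac + 36c² + 120ab + 60bc

(−8b + 4)(3c + 5b)(6a + 3c)
= (−24bc − 40b² + 12c + 20b)(6a + 3c)    [distributive law]
= −144abc − 72bc² − 240ab² − 120b²c + 72ac + 36c² + 120ab + 60bc    [distributive law]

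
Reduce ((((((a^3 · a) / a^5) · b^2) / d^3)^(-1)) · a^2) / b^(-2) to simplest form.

a^3·d^3

((((((a^3 · a) / a^5) · b^2) / d^3)^(-1)) · a^2) / b^(-2)
= ((((((a^3 · a) / a^5) · b^2)^(-1)) / ((d^3)^(-1))) · a^2) / b^(-2)    [power of a quotient]
= ((((((a^3 · a) / a^5)^(-1)) · ((b^2)^(-1))) / ((d^3)^(-1))) · a^2) / b^(-2)    [power of a product]
= ((((((a^3 · a)^(-1)) / ((a^5)^(-1))) · ((b^2)^(-1))) / ((d^3)^(-1))) · a^2) / b^(-2)    [power of a quotient]
= (((((((a^3)^(-1)) · (a^(-1))) / ((a^5)^(-1))) · ((b^2)^(-1))) / ((d^3)^(-1))) · a^2) / b^(-2)    [power of a product]
= (((((a^(-3) · (a^(-1))) / ((a^5)^(-1))) · ((b^2)^(-1))) / ((d^3)^(-1))) · a^2) / b^(-2)    [power of a power]
= ((((a^(-4) / ((a^5)^(-1))) · ((b^2)^(-1))) / ((d^3)^(-1))) · a^2) / b^(-2)    [product of powers]
= ((((a^(-4) / a^(-5)) · ((b^2)^(-1))) / ((d^3)^(-1))) · a^2) / b^(-2)    [power of a power]
= (((a · ((b^2)^(-1))) / ((d^3)^(-1))) · a^2) / b^(-2)    [quotient of powers]
= (((a · b^(-2)) / ((d^3)^(-1))) · a^2) / b^(-2)    [power of a power]
= (((a · b^(-2)) / d^(-3)) · a^2) / b^(-2)    [power of a power]
= a^3·d^3    [quotient of powers; product of powers]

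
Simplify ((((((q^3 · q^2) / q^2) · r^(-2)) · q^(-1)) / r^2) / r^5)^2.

((((((q^3 · q^2) / q^2) · r^(-2)) · q^(-1)) / r^2) / r^5)^2
= ((((((q^3 · q^2) / q^2) · r^(-2)) · q^(-1)) / r^2)^2) / ((r^5)^2)    [power of a quotient]
= ((((((q^3 · q^2) / q^2) · r^(-2)) · q^(-1))^2) / ((r^2)^2)) / ((r^5)^2)    [power of a quotient]
= ((((((q^3 · q^2) / q^2) · r^(-2))^2) · ((q^(-1))^2)) / ((r^2)^2)) / ((r^5)^2)    [power of a product]
= ((((((q^3 · q^2) / q^2)^2) · ((r^(-2))^2)) · ((q^(-1))^2)) / ((r^2)^2)) / ((r^5)^2)    [power of a product]
= ((((((q^3 · q^2)^2) / ((q^2)^2)) · ((r^(-2))^2)) · ((q^(-1))^2)) / ((r^2)^2)) / ((r^5)^2)    [power of a quotient]
= (((((((q^3)^2) · ((q^2)^2)) / ((q^2)^2)) · ((r^(-2))^2)) · ((q^(-1))^2)) / ((r^2)^2)) / ((r^5)^2)    [power of a product]
= (((((q^6 · ((q^2)^2)) / ((q^2)^2)) · ((r^(-2))^2)) · ((q^(-1))^2)) / ((r^2)^2)) / ((r^5)^2)    [power of a power]
= (((((q^6 · q^4) / ((q^2)^2)) · ((r^(-2))^2)) · ((q^(-1))^2)) / ((r^2)^2)) / ((r^5)^2)    [power of a power]
= ((((q^10 / ((q^2)^2)) · ((r^(-2))^2)) · ((q^(-1))^2)) / ((r^2)^2)) / ((r^5)^2)    [product of powers]
= ((((q^10 / q^4) · ((r^(-2))^2)) · ((q^(-1))^2)) / ((r^2)^2)) / ((r^5)^2)    [power of a power]
= (((q^6 · ((r^(-2))^2)) · ((q^(-1))^2)) / ((r^2)^2)) / ((r^5)^2)    [quotient of powers]
= (((q^6 · r^(-4)) · ((q^(-1))^2)) / ((r^2)^2)) / ((r^5)^2)    [power of a power]
= (((q^6 · r^(-4)) · q^(-2)) / ((r^2)^2)) / ((r^5)^2)    [power of a power]
= (((q^6 · r^(-4)) · q^(-2)) / r^4) / ((r^5)^2)    [power of a power]
= (((q^6 · r^(-4)) · q^(-2)) / r^4) / r^10    [power of a power]
= q^4·r^(-18)    [quotient of powers; product of powers]

q^4·r^(-18)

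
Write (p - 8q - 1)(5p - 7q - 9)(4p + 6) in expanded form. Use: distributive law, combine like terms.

(p - 8q - 1)(5p - 7q - 9)(4p + 6)
= (5p^2 - 7pq - 9p - 40pq + 56q^2 + 72q - 5p + 7q + 9)(4p + 6)    [distributive law]
= (5p^2 - 47pq - 14p + 56q^2 + 79q + 9)(4p + 6)    [combine like terms]
= 20p^3 + 30p^2 - 188p^2q - 282pq - 56p^2 - 84p + 224pq^2 + 336q^2 + 316pq + 474q + 36p + 54    [distributive law]
= 20p^3 - 26p^2 - 188p^2q + 34pq - 48p + 224pq^2 + 336q^2 + 474q + 54    [combine like terms]

20p^3 - 26p^2 - 188p^2q + 34pq - 48p + 224pq^2 + 336q^2 + 474q + 54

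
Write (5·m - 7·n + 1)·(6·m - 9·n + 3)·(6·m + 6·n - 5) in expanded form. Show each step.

(5·m - 7·n + 1)·(6·m - 9·n + 3)·(6·m + 6·n - 5)
= (30·m^2 - 45·m·n + 15·m - 42·m·n + 63·n^2 - 21·n + 6·m - 9·n + 3)·(6·m + 6·n - 5)    [distributive law]
= (30·m^2 - 87·m·n + 21·m + 63·n^2 - 30·n + 3)·(6·m + 6·n - 5)    [combine like terms]
= 180·m^3 + 180·m^2·n - 150·m^2 - 522·m^2·n - 522·m·n^2 + 435·m·n + 126·m^2 + 126·m·n - 105·m + 378·m·n^2 + 378·n^3 - 315·n^2 - 180·m·n - 180·n^2 + 150·n + 18·m + 18·n - 15    [distributive law]
= 180·m^3 - 342·m^2·n - 24·m^2 - 144·m·n^2 + 381·m·n - 87·m + 378·n^3 - 495·n^2 + 168·n - 15    [combine like terms]

180·m^3 - 342·m^2·n - 24·m^2 - 144·m·n^2 + 381·m·n - 87·m + 378·n^3 - 495·n^2 + 168·n - 15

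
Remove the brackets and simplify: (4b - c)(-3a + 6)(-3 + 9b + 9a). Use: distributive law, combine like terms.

252ab - 108ab^2 - 108a^2b - 72b + 216b^2 - 63ac + 27abc + 27a^2c + 18c - 54bc

(4b - c)(-3a + 6)(-3 + 9b + 9a)
= (-12ab + 24b + 3ac - 6c)(-3 + 9b + 9a)    [distributive law]
= 36ab - 108ab^2 - 108a^2b - 72b + 216b^2 + 216ab - 9ac + 27abc + 27a^2c + 18c - 54bc - 54ac    [distributive law]
= 252ab - 108ab^2 - 108a^2b - 72b + 216b^2 - 63ac + 27abc + 27a^2c + 18c - 54bc    [combine like terms]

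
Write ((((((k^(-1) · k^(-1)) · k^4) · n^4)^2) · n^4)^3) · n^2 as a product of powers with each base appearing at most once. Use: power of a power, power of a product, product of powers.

((((((k^(-1) · k^(-1)) · k^4) · n^4)^2) · n^4)^3) · n^2
= ((((((k^(-1) · k^(-1)) · k^4) · n^4)^2)^3) · ((n^4)^3)) · n^2    [power of a product]
= (((((k^(-1) · k^(-1)) · k^4) · n^4)^6) · ((n^4)^3)) · n^2    [power of a power]
= (((((k^(-1) · k^(-1)) · k^4)^6) · ((n^4)^6)) · ((n^4)^3)) · n^2    [power of a product]
= (((((k^(-1) · k^(-1))^6) · ((k^4)^6)) · ((n^4)^6)) · ((n^4)^3)) · n^2    [power of a product]
= ((((((k^(-1))^6) · ((k^(-1))^6)) · ((k^4)^6)) · ((n^4)^6)) · ((n^4)^3)) · n^2    [power of a product]
= ((((k^(-6) · ((k^(-1))^6)) · ((k^4)^6)) · ((n^4)^6)) · ((n^4)^3)) · n^2    [power of a power]
= ((((k^(-6) · k^(-6)) · ((k^4)^6)) · ((n^4)^6)) · ((n^4)^3)) · n^2    [power of a power]
= (((k^(-12) · ((k^4)^6)) · ((n^4)^6)) · ((n^4)^3)) · n^2    [product of powers]
= (((k^(-12) · k^24) · ((n^4)^6)) · ((n^4)^3)) · n^2    [power of a power]
= ((k^12 · ((n^4)^6)) · ((n^4)^3)) · n^2    [product of powers]
= ((k^12 · n^24) · ((n^4)^3)) · n^2    [power of a power]
= ((k^12 · n^24) · n^12) · n^2    [power of a power]
= k^12·n^38    [product of powers]

k^12·n^38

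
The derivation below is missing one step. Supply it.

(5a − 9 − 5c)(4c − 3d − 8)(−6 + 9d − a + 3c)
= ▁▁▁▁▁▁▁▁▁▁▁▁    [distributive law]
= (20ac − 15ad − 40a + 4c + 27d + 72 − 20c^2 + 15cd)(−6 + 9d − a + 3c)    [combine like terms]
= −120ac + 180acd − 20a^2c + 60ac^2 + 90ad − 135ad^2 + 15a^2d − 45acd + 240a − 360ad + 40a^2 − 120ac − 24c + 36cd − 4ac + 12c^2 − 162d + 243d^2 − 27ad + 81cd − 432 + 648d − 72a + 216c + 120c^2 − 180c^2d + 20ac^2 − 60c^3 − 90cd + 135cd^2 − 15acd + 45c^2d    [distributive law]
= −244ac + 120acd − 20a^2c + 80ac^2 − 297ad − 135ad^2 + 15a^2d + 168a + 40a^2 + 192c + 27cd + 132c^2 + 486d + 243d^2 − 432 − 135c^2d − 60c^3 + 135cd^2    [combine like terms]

After distributive law, the bracketed line is:

(20ac − 15ad − 40a − 36c + 27d + 72 − 20c^2 + 15cd + 40c)(−6 + 9d − a + 3c)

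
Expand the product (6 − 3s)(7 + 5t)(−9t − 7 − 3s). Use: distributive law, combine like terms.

(6 − 3s)(7 + 5t)(−9t − 7 − 3s)
= (42 + 30t − 21s − 15st)(−9t − 7 − 3s)    [distributive law]
= −378t − 294 − 126s − 270t^2 − 210t − 90st + 189st + 147s + 63s^2 + 135st^2 + 105st + 45s^2t    [distributive law]
= −588t − 294 + 21s − 270t^2 + 204st + 63s^2 + 135st^2 + 45s^2t    [combine like terms]

−588t − 294 + 21s − 270t^2 + 204st + 63s^2 + 135st^2 + 45s^2t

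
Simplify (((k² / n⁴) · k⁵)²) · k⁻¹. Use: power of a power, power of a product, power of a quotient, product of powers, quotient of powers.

(((k² / n⁴) · k⁵)²) · k⁻¹
= (((k² / n⁴)²) · ((k⁵)²)) · k⁻¹    [power of a product]
= ((((k²)²) / ((n⁴)²)) · ((k⁵)²)) · k⁻¹    [power of a quotient]
= ((k⁴ / ((n⁴)²)) · ((k⁵)²)) · k⁻¹    [power of a power]
= ((k⁴ / n⁸) · ((k⁵)²)) · k⁻¹    [power of a power]
= ((k⁴ / n⁸) · k¹⁰) · k⁻¹    [power of a power]
= k¹³n⁻⁸    [quotient of powers; product of powers]

k¹³n⁻⁸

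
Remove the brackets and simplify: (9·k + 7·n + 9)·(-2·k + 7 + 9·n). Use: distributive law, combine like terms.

(9·k + 7·n + 9)·(-2·k + 7 + 9·n)
= -18·k² + 63·k + 81·k·n - 14·k·n + 49·n + 63·n² - 18·k + 63 + 81·n    [distributive law]
= -18·k² + 45·k + 67·k·n + 130·n + 63·n² + 63    [combine like terms]

-18·k² + 45·k + 67·k·n + 130·n + 63·n² + 63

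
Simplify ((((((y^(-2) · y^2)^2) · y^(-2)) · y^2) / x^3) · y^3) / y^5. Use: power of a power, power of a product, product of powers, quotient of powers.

((((((y^(-2) · y^2)^2) · y^(-2)) · y^2) / x^3) · y^3) / y^5
= (((((((y^(-2))^2) · ((y^2)^2)) · y^(-2)) · y^2) / x^3) · y^3) / y^5    [power of a product]
= (((((y^(-4) · ((y^2)^2)) · y^(-2)) · y^2) / x^3) · y^3) / y^5    [power of a power]
= (((((y^(-4) · y^4) · y^(-2)) · y^2) / x^3) · y^3) / y^5    [power of a power]
= ((((y^0 · y^(-2)) · y^2) / x^3) · y^3) / y^5    [product of powers]
= (((y^(-2) · y^2) / x^3) · y^3) / y^5    [product of powers]
= ((y^0 / x^3) · y^3) / y^5    [product of powers]
= x^(-3)y^(-2)    [quotient of powers; product of powers]

x^(-3)y^(-2)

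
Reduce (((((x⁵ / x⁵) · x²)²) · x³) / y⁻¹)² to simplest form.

(((((x⁵ / x⁵) · x²)²) · x³) / y⁻¹)²
= (((((x⁵ / x⁵) · x²)²) · x³)²) / ((y⁻¹)²)    [power of a quotient]
= (((((x⁵ / x⁵) · x²)²)²) · ((x³)²)) / ((y⁻¹)²)    [power of a product]
= ((((x⁵ / x⁵) · x²)⁴) · ((x³)²)) / ((y⁻¹)²)    [power of a power]
= ((((x⁵ / x⁵)⁴) · ((x²)⁴)) · ((x³)²)) / ((y⁻¹)²)    [power of a product]
= (((((x⁵)⁴) / ((x⁵)⁴)) · ((x²)⁴)) · ((x³)²)) / ((y⁻¹)²)    [power of a quotient]
= (((x²⁰ / ((x⁵)⁴)) · ((x²)⁴)) · ((x³)²)) / ((y⁻¹)²)    [power of a power]
= (((x²⁰ / x²⁰) · ((x²)⁴)) · ((x³)²)) / ((y⁻¹)²)    [power of a power]
= ((x⁰ · ((x²)⁴)) · ((x³)²)) / ((y⁻¹)²)    [quotient of powers]
= ((x⁰ · x⁸) · ((x³)²)) / ((y⁻¹)²)    [power of a power]
= (x⁸ · ((x³)²)) / ((y⁻¹)²)    [product of powers]
= (x⁸ · x⁶) / ((y⁻¹)²)    [power of a power]
= x¹⁴ / ((y⁻¹)²)    [product of powers]
= x¹⁴ / y⁻²    [power of a power]
= x¹⁴·y²    [quotient of powers]

x¹⁴·y²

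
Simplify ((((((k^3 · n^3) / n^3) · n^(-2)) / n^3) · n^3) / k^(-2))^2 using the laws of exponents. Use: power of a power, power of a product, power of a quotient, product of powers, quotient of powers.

k^10·n^(-4)

((((((k^3 · n^3) / n^3) · n^(-2)) / n^3) · n^3) / k^(-2))^2
= ((((((k^3 · n^3) / n^3) · n^(-2)) / n^3) · n^3)^2) / ((k^(-2))^2)    [power of a quotient]
= ((((((k^3 · n^3) / n^3) · n^(-2)) / n^3)^2) · ((n^3)^2)) / ((k^(-2))^2)    [power of a product]
= ((((((k^3 · n^3) / n^3) · n^(-2))^2) / ((n^3)^2)) · ((n^3)^2)) / ((k^(-2))^2)    [power of a quotient]
= ((((((k^3 · n^3) / n^3)^2) · ((n^(-2))^2)) / ((n^3)^2)) · ((n^3)^2)) / ((k^(-2))^2)    [power of a product]
= ((((((k^3 · n^3)^2) / ((n^3)^2)) · ((n^(-2))^2)) / ((n^3)^2)) · ((n^3)^2)) / ((k^(-2))^2)    [power of a quotient]
= (((((((k^3)^2) · ((n^3)^2)) / ((n^3)^2)) · ((n^(-2))^2)) / ((n^3)^2)) · ((n^3)^2)) / ((k^(-2))^2)    [power of a product]
= (((((k^6 · ((n^3)^2)) / ((n^3)^2)) · ((n^(-2))^2)) / ((n^3)^2)) · ((n^3)^2)) / ((k^(-2))^2)    [power of a power]
= (((((k^6 · n^6) / ((n^3)^2)) · ((n^(-2))^2)) / ((n^3)^2)) · ((n^3)^2)) / ((k^(-2))^2)    [power of a power]
= (((((k^6 · n^6) / n^6) · ((n^(-2))^2)) / ((n^3)^2)) · ((n^3)^2)) / ((k^(-2))^2)    [power of a power]
= (((((k^6 · n^6) / n^6) · n^(-4)) / ((n^3)^2)) · ((n^3)^2)) / ((k^(-2))^2)    [power of a power]
= (((((k^6 · n^6) / n^6) · n^(-4)) / n^6) · ((n^3)^2)) / ((k^(-2))^2)    [power of a power]
= (((((k^6 · n^6) / n^6) · n^(-4)) / n^6) · n^6) / ((k^(-2))^2)    [power of a power]
= (((((k^6 · n^6) / n^6) · n^(-4)) / n^6) · n^6) / k^(-4)    [power of a power]
= k^10·n^(-4)    [quotient of powers; product of powers]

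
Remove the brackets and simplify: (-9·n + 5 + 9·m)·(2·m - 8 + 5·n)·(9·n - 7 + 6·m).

(-9·n + 5 + 9·m)·(2·m - 8 + 5·n)·(9·n - 7 + 6·m)
= (-18·m·n + 72·n - 45·n² + 10·m - 40 + 25·n + 18·m² - 72·m + 45·m·n)·(9·n - 7 + 6·m)    [distributive law]
= (27·m·n + 97·n - 45·n² - 62·m - 40 + 18·m²)·(9·n - 7 + 6·m)    [combine like terms]
= 243·m·n² - 189·m·n + 162·m²·n + 873·n² - 679·n + 582·m·n - 405·n³ + 315·n² - 270·m·n² - 558·m·n + 434·m - 372·m² - 360·n + 280 - 240·m + 162·m²·n - 126·m² + 108·m³    [distributive law]
= -27·m·n² - 165·m·n + 324·m²·n + 1188·n² - 1039·n - 405·n³ + 194·m - 498·m² + 280 + 108·m³    [combine like terms]

-27·m·n² - 165·m·n + 324·m²·n + 1188·n² - 1039·n - 405·n³ + 194·m - 498·m² + 280 + 108·m³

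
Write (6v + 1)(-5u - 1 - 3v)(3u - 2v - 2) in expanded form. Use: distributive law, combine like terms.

-90u^2v + 6uv^2 + 43uv + 54v^2 + 20v + 36v^3 - 15u^2 + 7u + 2

(6v + 1)(-5u - 1 - 3v)(3u - 2v - 2)
= (-30uv - 6v - 18v^2 - 5u - 1 - 3v)(3u - 2v - 2)    [distributive law]
= (-30uv - 9v - 18v^2 - 5u - 1)(3u - 2v - 2)    [combine like terms]
= -90u^2v + 60uv^2 + 60uv - 27uv + 18v^2 + 18v - 54uv^2 + 36v^3 + 36v^2 - 15u^2 + 10uv + 10u - 3u + 2v + 2    [distributive law]
= -90u^2v + 6uv^2 + 43uv + 54v^2 + 20v + 36v^3 - 15u^2 + 7u + 2    [combine like terms]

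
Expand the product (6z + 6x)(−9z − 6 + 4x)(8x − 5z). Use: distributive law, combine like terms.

(6z + 6x)(−9z − 6 + 4x)(8x − 5z)
= (−54z² − 36z + 24xz − 54xz − 36x + 24x²)(8x − 5z)    [distributive law]
= (−54z² − 36z − 30xz − 36x + 24x²)(8x − 5z)    [combine like terms]
= −432xz² + 270z³ − 288xz + 180z² − 240x²z + 150xz² − 288x² + 180xz + 192x³ − 120x²z    [distributive law]
= −282xz² + 270z³ − 108xz + 180z² − 360x²z − 288x² + 192x³    [combine like terms]

−282xz² + 270z³ − 108xz + 180z² − 360x²z − 288x² + 192x³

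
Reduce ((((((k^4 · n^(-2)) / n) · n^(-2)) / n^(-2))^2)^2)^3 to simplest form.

k^48·n^(-36)

((((((k^4 · n^(-2)) / n) · n^(-2)) / n^(-2))^2)^2)^3
= (((((k^4 · n^(-2)) / n) · n^(-2)) / n^(-2))^2)^6    [power of a power]
= ((((k^4 · n^(-2)) / n) · n^(-2)) / n^(-2))^12    [power of a power]
= ((((k^4 · n^(-2)) / n) · n^(-2))^12) / ((n^(-2))^12)    [power of a quotient]
= ((((k^4 · n^(-2)) / n)^12) · ((n^(-2))^12)) / ((n^(-2))^12)    [power of a product]
= ((((k^4 · n^(-2))^12) / (n^12)) · ((n^(-2))^12)) / ((n^(-2))^12)    [power of a quotient]
= (((((k^4)^12) · ((n^(-2))^12)) / (n^12)) · ((n^(-2))^12)) / ((n^(-2))^12)    [power of a product]
= (((k^48 · ((n^(-2))^12)) / (n^12)) · ((n^(-2))^12)) / ((n^(-2))^12)    [power of a power]
= (((k^48 · n^(-24)) / (n^12)) · ((n^(-2))^12)) / ((n^(-2))^12)    [power of a power]
= (((k^48 · n^(-24)) / n^12) · n^(-24)) / ((n^(-2))^12)    [power of a power]
= (((k^48 · n^(-24)) / n^12) · n^(-24)) / n^(-24)    [power of a power]
= k^48·n^(-36)    [quotient of powers; product of powers]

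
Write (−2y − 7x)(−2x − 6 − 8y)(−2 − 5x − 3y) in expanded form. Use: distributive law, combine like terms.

(−2y − 7x)(−2x − 6 − 8y)(−2 − 5x − 3y)
= (4xy + 12y + 16y^2 + 14x^2 + 42x + 56xy)(−2 − 5x − 3y)    [distributive law]
= (60xy + 12y + 16y^2 + 14x^2 + 42x)(−2 − 5x − 3y)    [combine like terms]
= −120xy − 300x^2y − 180xy^2 − 24y − 60xy − 36y^2 − 32y^2 − 80xy^2 − 48y^3 − 28x^2 − 70x^3 − 42x^2y − 84x − 210x^2 − 126xy    [distributive law]
= −306xy − 342x^2y − 260xy^2 − 24y − 68y^2 − 48y^3 − 238x^2 − 70x^3 − 84x    [combine like terms]

−306xy − 342x^2y − 260xy^2 − 24y − 68y^2 − 48y^3 − 238x^2 − 70x^3 − 84x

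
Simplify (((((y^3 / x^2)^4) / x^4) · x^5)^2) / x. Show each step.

(((((y^3 / x^2)^4) / x^4) · x^5)^2) / x
= (((((y^3 / x^2)^4) / x^4)^2) · ((x^5)^2)) / x    [power of a product]
= (((((y^3 / x^2)^4)^2) / ((x^4)^2)) · ((x^5)^2)) / x    [power of a quotient]
= ((((y^3 / x^2)^8) / ((x^4)^2)) · ((x^5)^2)) / x    [power of a power]
= (((((y^3)^8) / ((x^2)^8)) / ((x^4)^2)) · ((x^5)^2)) / x    [power of a quotient]
= (((y^24 / ((x^2)^8)) / ((x^4)^2)) · ((x^5)^2)) / x    [power of a power]
= (((y^24 / x^16) / ((x^4)^2)) · ((x^5)^2)) / x    [power of a power]
= (((y^24 / x^16) / x^8) · ((x^5)^2)) / x    [power of a power]
= (((y^24 / x^16) / x^8) · x^10) / x    [power of a power]
= x^(-15)·y^24    [quotient of powers; product of powers]

x^(-15)·y^24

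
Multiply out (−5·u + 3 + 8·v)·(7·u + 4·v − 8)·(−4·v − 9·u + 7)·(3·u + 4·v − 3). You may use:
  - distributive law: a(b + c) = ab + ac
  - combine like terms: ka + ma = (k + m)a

(−5·u + 3 + 8·v)·(7·u + 4·v − 8)·(−4·v − 9·u + 7)·(3·u + 4·v − 3)
= (−35·u^2 − 20·u·v + 40·u + 21·u + 12·v − 24 + 56·u·v + 32·v^2 − 64·v)·(−4·v − 9·u + 7)·(3·u + 4·v − 3)    [distributive law]
= (−35·u^2 + 36·u·v + 61·u − 52·v − 24 + 32·v^2)·(−4·v − 9·u + 7)·(3·u + 4·v − 3)    [combine like terms]
= (140·u^2·v + 315·u^3 − 245·u^2 − 144·u·v^2 − 324·u^2·v + 252·u·v − 244·u·v − 549·u^2 + 427·u + 208·v^2 + 468·u·v − 364·v + 96·v + 216·u − 168 − 128·v^3 − 288·u·v^2 + 224·v^2)·(3·u + 4·v − 3)    [distributive law]
= (−184·u^2·v + 315·u^3 − 794·u^2 − 432·u·v^2 + 476·u·v + 643·u + 432·v^2 − 268·v − 168 − 128·v^3)·(3·u + 4·v − 3)    [combine like terms]
= −552·u^3·v − 736·u^2·v^2 + 552·u^2·v + 945·u^4 + 1260·u^3·v − 945·u^3 − 2382·u^3 − 3176·u^2·v + 2382·u^2 − 1296·u^2·v^2 − 1728·u·v^3 + 1296·u·v^2 + 1428·u^2·v + 1904·u·v^2 − 1428·u·v + 1929·u^2 + 2572·u·v − 1929·u + 1296·u·v^2 + 1728·v^3 − 1296·v^2 − 804·u·v − 1072·v^2 + 804·v − 504·u − 672·v + 504 − 384·u·v^3 − 512·v^4 + 384·v^3    [distributive law]
= 708·u^3·v − 2032·u^2·v^2 − 1196·u^2·v + 945·u^4 − 3327·u^3 + 4311·u^2 − 2112·u·v^3 + 4496·u·v^2 + 340·u·v − 2433·u + 2112·v^3 − 2368·v^2 + 132·v + 504 − 512·v^4    [combine like terms]

708·u^3·v − 2032·u^2·v^2 − 1196·u^2·v + 945·u^4 − 3327·u^3 + 4311·u^2 − 2112·u·v^3 + 4496·u·v^2 + 340·u·v − 2433·u + 2112·v^3 − 2368·v^2 + 132·v + 504 − 512·v^4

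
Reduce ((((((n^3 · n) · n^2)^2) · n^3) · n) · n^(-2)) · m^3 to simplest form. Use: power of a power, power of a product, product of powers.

((((((n^3 · n) · n^2)^2) · n^3) · n) · n^(-2)) · m^3
= ((((((n^3 · n)^2) · ((n^2)^2)) · n^3) · n) · n^(-2)) · m^3    [power of a product]
= (((((((n^3)^2) · (n^2)) · ((n^2)^2)) · n^3) · n) · n^(-2)) · m^3    [power of a product]
= (((((n^6 · (n^2)) · ((n^2)^2)) · n^3) · n) · n^(-2)) · m^3    [power of a power]
= ((((n^8 · ((n^2)^2)) · n^3) · n) · n^(-2)) · m^3    [product of powers]
= ((((n^8 · n^4) · n^3) · n) · n^(-2)) · m^3    [power of a power]
= (((n^12 · n^3) · n) · n^(-2)) · m^3    [product of powers]
= ((n^15 · n) · n^(-2)) · m^3    [product of powers]
= (n^16 · n^(-2)) · m^3    [product of powers]
= n^14 · m^3    [product of powers]
= m^3n^14    [rearrange]

m^3n^14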